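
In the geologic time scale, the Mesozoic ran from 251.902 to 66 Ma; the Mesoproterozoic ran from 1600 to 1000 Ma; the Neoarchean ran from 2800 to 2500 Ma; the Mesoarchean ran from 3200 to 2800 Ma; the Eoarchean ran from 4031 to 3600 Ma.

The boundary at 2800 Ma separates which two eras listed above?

Mesoarchean and Neoarchean

The Mesoarchean ends at 2800 Ma and the Neoarchean begins at 2800 Ma, so they share that boundary.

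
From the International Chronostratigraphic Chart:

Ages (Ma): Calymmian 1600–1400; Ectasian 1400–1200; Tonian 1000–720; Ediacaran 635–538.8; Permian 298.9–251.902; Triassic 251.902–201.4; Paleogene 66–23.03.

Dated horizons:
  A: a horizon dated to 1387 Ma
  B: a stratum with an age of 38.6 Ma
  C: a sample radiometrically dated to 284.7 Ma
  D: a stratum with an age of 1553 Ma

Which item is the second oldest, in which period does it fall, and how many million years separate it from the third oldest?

A, in the Ectasian; 1102.3 million years to C

Sorted oldest-first by Ma: D (1553), A (1387), C (284.7), B (38.6).
The second oldest is A at 1387 Ma, which lies in 1400–1200 Ma: the Ectasian.
The third oldest is C at 284.7 Ma; separation = |1387 − 284.7| = 1102.3 Myr.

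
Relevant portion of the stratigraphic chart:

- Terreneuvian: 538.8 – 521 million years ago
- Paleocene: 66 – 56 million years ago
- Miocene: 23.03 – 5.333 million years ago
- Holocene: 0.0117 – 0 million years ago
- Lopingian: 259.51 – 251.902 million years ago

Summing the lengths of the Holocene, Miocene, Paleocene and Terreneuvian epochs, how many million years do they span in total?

Each duration: Holocene = 0.0117; Miocene = 17.697; Paleocene = 10; Terreneuvian = 17.8.
Sum: 0.0117 + 17.697 + 10 + 17.8 = 45.5087 Myr.

45.5087 million years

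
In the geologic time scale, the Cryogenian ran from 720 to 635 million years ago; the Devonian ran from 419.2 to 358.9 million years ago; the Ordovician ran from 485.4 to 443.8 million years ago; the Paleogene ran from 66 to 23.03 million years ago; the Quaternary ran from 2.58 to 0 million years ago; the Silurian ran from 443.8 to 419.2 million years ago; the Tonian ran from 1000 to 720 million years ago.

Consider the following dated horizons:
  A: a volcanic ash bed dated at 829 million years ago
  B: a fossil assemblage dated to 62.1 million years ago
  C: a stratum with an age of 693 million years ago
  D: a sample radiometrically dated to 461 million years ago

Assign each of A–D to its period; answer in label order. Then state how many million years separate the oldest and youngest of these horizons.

A: 829 Ma lies in 1000–720 Ma, so Tonian.
B: 62.1 Ma lies in 66–23.03 Ma, so Paleogene.
C: 693 Ma lies in 720–635 Ma, so Cryogenian.
D: 461 Ma lies in 485.4–443.8 Ma, so Ordovician.
Oldest = 829 Ma, youngest = 62.1 Ma → span 766.9 Myr.

A — Tonian; B — Paleogene; C — Cryogenian; D — Ordovician; span 766.9 million years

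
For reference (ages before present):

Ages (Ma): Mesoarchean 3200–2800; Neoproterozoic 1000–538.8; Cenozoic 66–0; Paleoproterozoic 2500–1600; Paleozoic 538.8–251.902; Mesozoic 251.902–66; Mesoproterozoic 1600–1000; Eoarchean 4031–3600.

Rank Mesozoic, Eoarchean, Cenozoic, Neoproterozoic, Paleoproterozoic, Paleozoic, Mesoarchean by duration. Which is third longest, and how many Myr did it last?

Start − end for each: Mesozoic 251.902 − 66 = 185.902; Eoarchean 4031 − 3600 = 431; Cenozoic 66 − 0 = 66; Neoproterozoic 1000 − 538.8 = 461.2; Paleoproterozoic 2500 − 1600 = 900; Paleozoic 538.8 − 251.902 = 286.898; Mesoarchean 3200 − 2800 = 400.
Ranking these from longest: Paleoproterozoic > Neoproterozoic > Eoarchean > Mesoarchean > Paleozoic > Mesozoic > Cenozoic.
Position 3 in that ranking is Eoarchean, which lasted 431 Myr.

Eoarchean, 431 million years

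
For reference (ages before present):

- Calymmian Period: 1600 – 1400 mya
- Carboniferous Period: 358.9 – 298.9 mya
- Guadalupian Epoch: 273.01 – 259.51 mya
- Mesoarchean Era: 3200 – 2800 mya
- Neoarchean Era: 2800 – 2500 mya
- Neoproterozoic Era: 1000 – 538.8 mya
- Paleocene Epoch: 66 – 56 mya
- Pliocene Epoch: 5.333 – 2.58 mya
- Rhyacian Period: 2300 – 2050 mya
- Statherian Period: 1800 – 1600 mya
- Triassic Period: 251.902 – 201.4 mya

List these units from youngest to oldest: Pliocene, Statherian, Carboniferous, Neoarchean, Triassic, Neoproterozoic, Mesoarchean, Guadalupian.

Pliocene → Triassic → Guadalupian → Carboniferous → Neoproterozoic → Statherian → Neoarchean → Mesoarchean

Read off each span (Ma): Pliocene 5.333–2.58; Statherian 1800–1600; Carboniferous 358.9–298.9; Neoarchean 2800–2500; Triassic 251.902–201.4; Neoproterozoic 1000–538.8; Mesoarchean 3200–2800; Guadalupian 273.01–259.51.
Larger Ma is older, so oldest→youngest is Mesoarchean, Neoarchean, Statherian, Neoproterozoic, Carboniferous, Guadalupian, Triassic, Pliocene; reverse it for youngest→oldest.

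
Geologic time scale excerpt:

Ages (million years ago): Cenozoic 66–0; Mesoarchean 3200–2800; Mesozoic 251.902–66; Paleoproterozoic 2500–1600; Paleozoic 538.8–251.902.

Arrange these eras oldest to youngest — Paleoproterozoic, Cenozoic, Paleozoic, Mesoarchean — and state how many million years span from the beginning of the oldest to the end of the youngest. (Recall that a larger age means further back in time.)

From the excerpt: Paleoproterozoic 2500–1600; Cenozoic 66–0; Paleozoic 538.8–251.902; Mesoarchean 3200–2800 (Ma).
Larger Ma is earlier, so the oldest is Mesoarchean and the youngest is Cenozoic; oldest to youngest: Mesoarchean, Paleoproterozoic, Paleozoic, Cenozoic.
Oldest start 3200 minus youngest end 0 gives 3200 Myr overall.

Mesoarchean, Paleoproterozoic, Paleozoic, Cenozoic; total span 3200 Myr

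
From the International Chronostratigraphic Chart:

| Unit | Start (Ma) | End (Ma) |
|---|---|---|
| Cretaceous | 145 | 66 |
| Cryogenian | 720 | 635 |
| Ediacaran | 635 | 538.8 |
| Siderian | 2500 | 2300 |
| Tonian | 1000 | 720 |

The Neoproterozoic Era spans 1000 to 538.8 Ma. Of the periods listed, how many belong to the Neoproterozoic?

Periods inside 1000–538.8 Ma: Tonian, Cryogenian, Ediacaran — 3 in total.

3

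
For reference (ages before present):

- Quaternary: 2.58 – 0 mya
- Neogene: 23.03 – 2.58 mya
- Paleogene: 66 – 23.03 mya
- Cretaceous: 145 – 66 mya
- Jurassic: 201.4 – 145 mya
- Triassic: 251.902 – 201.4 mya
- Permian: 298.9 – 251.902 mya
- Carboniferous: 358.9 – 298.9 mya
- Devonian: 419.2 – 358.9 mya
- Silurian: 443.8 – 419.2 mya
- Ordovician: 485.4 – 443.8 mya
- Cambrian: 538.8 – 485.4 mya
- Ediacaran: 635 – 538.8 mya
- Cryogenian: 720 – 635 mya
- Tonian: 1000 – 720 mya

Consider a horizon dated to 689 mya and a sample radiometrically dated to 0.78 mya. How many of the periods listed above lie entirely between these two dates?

The older date is 689 Ma and the younger is 0.78 Ma.
Periods with start < 689 and end > 0.78 Ma: Ediacaran (635–538.8), Cambrian (538.8–485.4), Ordovician (485.4–443.8), Silurian (443.8–419.2), Devonian (419.2–358.9), Carboniferous (358.9–298.9), Permian (298.9–251.902), Triassic (251.902–201.4), Jurassic (201.4–145), Cretaceous (145–66), Paleogene (66–23.03), Neogene (23.03–2.58).
That is 12 complete periods.

12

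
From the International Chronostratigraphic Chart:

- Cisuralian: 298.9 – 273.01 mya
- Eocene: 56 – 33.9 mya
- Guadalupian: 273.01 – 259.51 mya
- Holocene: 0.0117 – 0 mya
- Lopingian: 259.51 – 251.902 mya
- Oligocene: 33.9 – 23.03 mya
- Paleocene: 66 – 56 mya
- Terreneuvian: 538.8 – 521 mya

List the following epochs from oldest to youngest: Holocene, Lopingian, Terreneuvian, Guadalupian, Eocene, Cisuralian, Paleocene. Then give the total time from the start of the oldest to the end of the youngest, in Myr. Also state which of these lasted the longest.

Start ages (Ma): Terreneuvian 538.8, Cisuralian 298.9, Guadalupian 273.01, Lopingian 259.51, Paleocene 66, Eocene 56, Holocene 0.0117.
Ordered oldest to youngest: Terreneuvian, Cisuralian, Guadalupian, Lopingian, Paleocene, Eocene, Holocene.
Span = 538.8 − 0 = 538.8 Myr.
Durations: Terreneuvian 17.8, Cisuralian 25.89, Guadalupian 13.5, Lopingian 7.608, Holocene 0.0117, Eocene 22.1, Paleocene 10 → longest is Cisuralian (25.89 Myr).

Terreneuvian → Cisuralian → Guadalupian → Lopingian → Paleocene → Eocene → Holocene; total span 538.8 Myr; longest is Cisuralian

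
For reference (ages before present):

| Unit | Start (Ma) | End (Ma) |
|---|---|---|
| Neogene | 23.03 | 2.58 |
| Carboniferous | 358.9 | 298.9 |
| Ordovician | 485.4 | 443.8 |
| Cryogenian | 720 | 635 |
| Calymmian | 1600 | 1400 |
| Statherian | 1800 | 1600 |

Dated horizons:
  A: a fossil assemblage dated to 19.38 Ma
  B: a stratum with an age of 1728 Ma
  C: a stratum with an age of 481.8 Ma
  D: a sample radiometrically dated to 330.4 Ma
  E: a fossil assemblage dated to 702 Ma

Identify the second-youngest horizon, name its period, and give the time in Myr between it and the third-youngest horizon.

Smaller Ma means younger, so youngest first: A 19.38 < D 330.4 < C 481.8 < E 702 < B 1728.
Counting 2 along gives D (330.4 Ma); the excerpt puts that inside the Carboniferous, 358.9–298.9 Ma.
Next in line is C (481.8 Ma), and 481.8 − 330.4 = 151.4 Myr.

D, in the Carboniferous; 151.4 million years to C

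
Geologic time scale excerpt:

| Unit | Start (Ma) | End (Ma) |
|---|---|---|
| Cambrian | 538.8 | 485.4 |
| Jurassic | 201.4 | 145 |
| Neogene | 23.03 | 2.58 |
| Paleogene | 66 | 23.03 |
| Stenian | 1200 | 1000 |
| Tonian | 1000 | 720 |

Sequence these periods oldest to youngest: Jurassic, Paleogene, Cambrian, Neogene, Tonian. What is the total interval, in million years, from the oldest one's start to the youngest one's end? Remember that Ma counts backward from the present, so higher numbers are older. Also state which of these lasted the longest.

Start ages (Ma): Tonian 1000, Cambrian 538.8, Jurassic 201.4, Paleogene 66, Neogene 23.03.
Ordered oldest to youngest: Tonian, Cambrian, Jurassic, Paleogene, Neogene.
Span = 1000 − 2.58 = 997.42 Myr.
Durations: Cambrian 53.4, Neogene 20.45, Paleogene 42.97, Jurassic 56.4, Tonian 280 → longest is Tonian (280 Myr).

Tonian → Cambrian → Jurassic → Paleogene → Neogene; total span 997.42 Myr; longest is Tonian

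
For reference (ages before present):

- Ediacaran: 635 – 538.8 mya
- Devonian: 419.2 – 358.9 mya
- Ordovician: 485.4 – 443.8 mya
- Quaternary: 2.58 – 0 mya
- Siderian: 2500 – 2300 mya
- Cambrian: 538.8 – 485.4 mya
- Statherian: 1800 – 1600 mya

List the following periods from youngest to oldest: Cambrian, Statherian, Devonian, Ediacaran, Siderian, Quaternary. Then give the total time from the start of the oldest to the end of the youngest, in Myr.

Quaternary, Devonian, Cambrian, Ediacaran, Statherian, Siderian; total span 2500 Myr

Start ages (Ma): Siderian 2500, Statherian 1800, Ediacaran 635, Cambrian 538.8, Devonian 419.2, Quaternary 2.58.
Ordered youngest to oldest: Quaternary, Devonian, Cambrian, Ediacaran, Statherian, Siderian.
Span = 2500 − 0 = 2500 Myr.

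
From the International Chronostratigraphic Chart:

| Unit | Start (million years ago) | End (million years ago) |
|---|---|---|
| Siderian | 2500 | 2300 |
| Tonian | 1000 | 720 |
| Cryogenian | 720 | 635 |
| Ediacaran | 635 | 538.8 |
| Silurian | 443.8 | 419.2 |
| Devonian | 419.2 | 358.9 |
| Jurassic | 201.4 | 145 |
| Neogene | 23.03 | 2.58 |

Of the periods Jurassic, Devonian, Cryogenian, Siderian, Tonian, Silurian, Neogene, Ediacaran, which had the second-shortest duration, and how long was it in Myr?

Start − end for each: Jurassic 201.4 − 145 = 56.4; Devonian 419.2 − 358.9 = 60.3; Cryogenian 720 − 635 = 85; Siderian 2500 − 2300 = 200; Tonian 1000 − 720 = 280; Silurian 443.8 − 419.2 = 24.6; Neogene 23.03 − 2.58 = 20.45; Ediacaran 635 − 538.8 = 96.2.
Ranking these from shortest: Neogene < Silurian < Jurassic < Devonian < Cryogenian < Ediacaran < Siderian < Tonian.
Position 2 in that ranking is Silurian, which lasted 24.6 Myr.

Silurian, 24.6 million years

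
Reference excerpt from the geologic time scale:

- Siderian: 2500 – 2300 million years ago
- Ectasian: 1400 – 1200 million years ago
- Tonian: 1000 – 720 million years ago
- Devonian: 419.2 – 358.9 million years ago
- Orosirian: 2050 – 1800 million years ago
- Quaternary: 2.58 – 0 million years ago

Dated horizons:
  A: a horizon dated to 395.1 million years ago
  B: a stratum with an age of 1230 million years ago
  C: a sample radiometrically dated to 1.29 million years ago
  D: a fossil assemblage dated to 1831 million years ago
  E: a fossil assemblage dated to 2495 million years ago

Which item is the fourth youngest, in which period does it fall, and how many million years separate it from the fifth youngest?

D, in the Orosirian; 664 million years to E

Sorted youngest-first by Ma: C (1.29), A (395.1), B (1230), D (1831), E (2495).
The fourth youngest is D at 1831 Ma, which lies in 2050–1800 Ma: the Orosirian.
The fifth youngest is E at 2495 Ma; separation = |1831 − 2495| = 664 Myr.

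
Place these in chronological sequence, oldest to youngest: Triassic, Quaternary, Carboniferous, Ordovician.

Era membership (oldest first within each) — Paleozoic: Ordovician, Carboniferous; Mesozoic: Triassic; Cenozoic: Quaternary. Paleozoic precedes Mesozoic, which precedes Cenozoic. Concatenating the groups in that era order gives oldest to youngest directly.

Ordovician, then Carboniferous, then Triassic, then Quaternary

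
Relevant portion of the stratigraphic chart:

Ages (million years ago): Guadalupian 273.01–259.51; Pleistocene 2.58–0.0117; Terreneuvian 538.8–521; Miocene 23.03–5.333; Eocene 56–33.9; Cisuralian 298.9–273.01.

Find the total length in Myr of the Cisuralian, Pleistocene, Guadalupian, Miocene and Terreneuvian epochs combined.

Duration is start − end for each: (298.9 − 273.01) + (2.58 − 0.0117) + (273.01 − 259.51) + (23.03 − 5.333) + (538.8 − 521).
That is 25.89 + 2.5683 + 13.5 + 17.697 + 17.8, which totals 77.4553 million years.

77.4553 million years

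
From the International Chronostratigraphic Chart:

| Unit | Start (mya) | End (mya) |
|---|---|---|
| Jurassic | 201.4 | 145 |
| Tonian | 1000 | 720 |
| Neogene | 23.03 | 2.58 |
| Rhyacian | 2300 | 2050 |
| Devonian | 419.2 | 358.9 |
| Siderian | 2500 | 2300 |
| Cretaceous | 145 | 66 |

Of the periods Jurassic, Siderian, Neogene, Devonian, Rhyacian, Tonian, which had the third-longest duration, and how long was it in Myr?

Durations: Jurassic 56.4; Siderian 200; Neogene 20.45; Devonian 60.3; Rhyacian 250; Tonian 280 Myr.
Sorted longest-first: Tonian (280), Rhyacian (250), Siderian (200), Devonian (60.3), Jurassic (56.4), Neogene (20.45).
The third longest is Siderian at 200 Myr.

Siderian, 200 million years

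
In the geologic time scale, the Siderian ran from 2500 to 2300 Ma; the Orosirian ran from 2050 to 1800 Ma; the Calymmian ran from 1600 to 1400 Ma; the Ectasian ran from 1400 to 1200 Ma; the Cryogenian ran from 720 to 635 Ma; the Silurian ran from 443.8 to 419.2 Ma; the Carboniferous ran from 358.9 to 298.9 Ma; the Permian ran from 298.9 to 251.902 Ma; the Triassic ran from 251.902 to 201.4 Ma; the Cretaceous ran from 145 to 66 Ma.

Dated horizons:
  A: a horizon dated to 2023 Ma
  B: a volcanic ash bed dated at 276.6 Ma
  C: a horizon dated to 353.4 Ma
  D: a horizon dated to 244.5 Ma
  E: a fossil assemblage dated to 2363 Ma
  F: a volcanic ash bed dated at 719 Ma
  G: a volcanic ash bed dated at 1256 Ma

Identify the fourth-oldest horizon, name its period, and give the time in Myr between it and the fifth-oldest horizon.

Sorted oldest-first by Ma: E (2363), A (2023), G (1256), F (719), C (353.4), B (276.6), D (244.5).
The fourth oldest is F at 719 Ma, which lies in 720–635 Ma: the Cryogenian.
The fifth oldest is C at 353.4 Ma; separation = |719 − 353.4| = 365.6 Myr.

F, in the Cryogenian; 365.6 million years to C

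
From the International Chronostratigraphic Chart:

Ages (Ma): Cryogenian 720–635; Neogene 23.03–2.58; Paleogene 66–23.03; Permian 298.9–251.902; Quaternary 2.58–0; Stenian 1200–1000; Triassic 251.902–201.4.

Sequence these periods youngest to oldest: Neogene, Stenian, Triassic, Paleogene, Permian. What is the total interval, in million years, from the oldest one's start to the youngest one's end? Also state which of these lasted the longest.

From the excerpt: Neogene 23.03–2.58; Stenian 1200–1000; Triassic 251.902–201.4; Paleogene 66–23.03; Permian 298.9–251.902 (Ma).
Larger Ma is earlier, so the oldest is Stenian and the youngest is Neogene; youngest to oldest: Neogene, Paleogene, Triassic, Permian, Stenian.
Oldest start 1200 minus youngest end 2.58 gives 1197.42 Myr overall.
Individual lengths (start − end): Paleogene 42.97; Neogene 20.45; Permian 46.998; Triassic 50.502; Stenian 200. The largest is Stenian at 200 Myr.

Neogene → Paleogene → Triassic → Permian → Stenian; total span 1197.42 Myr; longest is Stenian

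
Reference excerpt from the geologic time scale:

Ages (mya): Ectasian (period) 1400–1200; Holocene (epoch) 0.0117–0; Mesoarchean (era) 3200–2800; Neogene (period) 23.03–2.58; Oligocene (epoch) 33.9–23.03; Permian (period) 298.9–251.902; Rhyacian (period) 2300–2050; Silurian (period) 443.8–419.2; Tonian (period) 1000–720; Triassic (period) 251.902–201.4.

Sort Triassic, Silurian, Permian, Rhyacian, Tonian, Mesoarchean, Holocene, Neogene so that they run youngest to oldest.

Holocene, then Neogene, then Triassic, then Permian, then Silurian, then Tonian, then Rhyacian, then Mesoarchean

Sorting by start age (ascending Ma, since larger Ma = older): Holocene start 0.0117, Neogene start 23.03, Triassic start 251.902, Permian start 298.9, Silurian start 443.8, Tonian start 1000, Rhyacian start 2300, Mesoarchean start 3200.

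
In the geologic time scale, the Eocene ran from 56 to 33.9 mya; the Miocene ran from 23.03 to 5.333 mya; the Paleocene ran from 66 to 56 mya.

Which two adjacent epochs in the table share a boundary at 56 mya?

The Paleocene ends at 56 mya and the Eocene begins at 56 mya, so they share that boundary.

Paleocene and Eocene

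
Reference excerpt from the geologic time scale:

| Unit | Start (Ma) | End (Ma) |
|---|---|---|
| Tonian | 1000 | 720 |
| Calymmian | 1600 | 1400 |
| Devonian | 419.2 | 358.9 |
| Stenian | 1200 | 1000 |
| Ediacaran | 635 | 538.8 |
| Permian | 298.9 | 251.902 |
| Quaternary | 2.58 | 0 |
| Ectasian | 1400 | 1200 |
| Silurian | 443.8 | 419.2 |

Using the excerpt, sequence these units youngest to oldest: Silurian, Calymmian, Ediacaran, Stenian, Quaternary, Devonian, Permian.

The oldest of these is Calymmian (starts 1600 Ma) and the youngest is Quaternary (ends 0 Ma).
In between, by decreasing start age: Stenian (1200), Ediacaran (635), Silurian (443.8), Devonian (419.2), Permian (298.9).
Listing youngest first means reversing that sequence.

Quaternary → Permian → Devonian → Silurian → Ediacaran → Stenian → Calymmian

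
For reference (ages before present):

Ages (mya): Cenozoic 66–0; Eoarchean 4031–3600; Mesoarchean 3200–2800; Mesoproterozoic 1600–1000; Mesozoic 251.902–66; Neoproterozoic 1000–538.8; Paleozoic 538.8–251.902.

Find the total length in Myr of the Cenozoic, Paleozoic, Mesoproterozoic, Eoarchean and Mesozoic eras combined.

1569.8 million years

Duration is start − end for each: (66 − 0) + (538.8 − 251.902) + (1600 − 1000) + (4031 − 3600) + (251.902 − 66).
That is 66 + 286.898 + 600 + 431 + 185.902, which totals 1569.8 million years.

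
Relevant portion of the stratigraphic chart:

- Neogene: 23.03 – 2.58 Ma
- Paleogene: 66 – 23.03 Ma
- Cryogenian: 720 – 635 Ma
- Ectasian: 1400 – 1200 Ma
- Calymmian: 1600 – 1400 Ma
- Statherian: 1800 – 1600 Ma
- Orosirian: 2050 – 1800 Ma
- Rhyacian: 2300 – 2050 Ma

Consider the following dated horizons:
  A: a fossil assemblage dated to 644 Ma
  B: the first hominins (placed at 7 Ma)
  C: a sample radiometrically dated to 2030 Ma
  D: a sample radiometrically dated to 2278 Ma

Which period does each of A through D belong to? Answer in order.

A: 644 Ma lies in 720–635 Ma, so Cryogenian.
B: 7 Ma lies in 23.03–2.58 Ma, so Neogene.
C: 2030 Ma lies in 2050–1800 Ma, so Orosirian.
D: 2278 Ma lies in 2300–2050 Ma, so Rhyacian.

A — Cryogenian; B — Neogene; C — Orosirian; D — Rhyacian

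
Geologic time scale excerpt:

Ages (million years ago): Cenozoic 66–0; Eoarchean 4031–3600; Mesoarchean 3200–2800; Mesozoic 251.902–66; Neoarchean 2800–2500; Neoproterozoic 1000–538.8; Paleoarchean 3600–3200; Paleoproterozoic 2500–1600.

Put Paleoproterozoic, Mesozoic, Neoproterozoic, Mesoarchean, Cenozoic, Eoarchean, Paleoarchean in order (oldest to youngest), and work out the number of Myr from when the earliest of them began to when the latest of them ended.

From the excerpt: Paleoproterozoic 2500–1600; Mesozoic 251.902–66; Neoproterozoic 1000–538.8; Mesoarchean 3200–2800; Cenozoic 66–0; Eoarchean 4031–3600; Paleoarchean 3600–3200 (Ma).
Larger Ma is earlier, so the oldest is Eoarchean and the youngest is Cenozoic; oldest to youngest: Eoarchean, Paleoarchean, Mesoarchean, Paleoproterozoic, Neoproterozoic, Mesozoic, Cenozoic.
Oldest start 4031 minus youngest end 0 gives 4031 Myr overall.

Eoarchean → Paleoarchean → Mesoarchean → Paleoproterozoic → Neoproterozoic → Mesozoic → Cenozoic; total span 4031 Myr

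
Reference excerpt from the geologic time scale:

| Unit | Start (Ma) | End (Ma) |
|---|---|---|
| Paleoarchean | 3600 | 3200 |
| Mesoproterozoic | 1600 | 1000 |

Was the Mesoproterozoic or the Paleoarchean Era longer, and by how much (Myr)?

Mesoproterozoic, by 200 million years

Mesoproterozoic: 1600 − 1000 = 600 Myr.
Paleoarchean: 3600 − 3200 = 400 Myr.
Difference: 600 − 400 = 200 Myr, so the Mesoproterozoic was longer.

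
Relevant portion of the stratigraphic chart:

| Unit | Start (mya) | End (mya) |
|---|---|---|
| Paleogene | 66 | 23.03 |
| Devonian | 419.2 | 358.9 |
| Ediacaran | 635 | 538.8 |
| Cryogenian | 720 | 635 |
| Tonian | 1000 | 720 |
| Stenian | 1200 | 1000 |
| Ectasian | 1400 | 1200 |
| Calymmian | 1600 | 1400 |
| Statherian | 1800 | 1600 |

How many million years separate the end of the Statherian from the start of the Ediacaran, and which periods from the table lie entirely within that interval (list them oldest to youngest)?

965 million years; Calymmian, Ectasian, Stenian, Tonian, Cryogenian

End of Statherian = 1600 Ma; start of Ediacaran = 635 Ma.
Gap = 1600 − 635 = 965 Myr.
Periods wholly inside 1600–635 Ma: Calymmian (1600–1400), Ectasian (1400–1200), Stenian (1200–1000), Tonian (1000–720), Cryogenian (720–635).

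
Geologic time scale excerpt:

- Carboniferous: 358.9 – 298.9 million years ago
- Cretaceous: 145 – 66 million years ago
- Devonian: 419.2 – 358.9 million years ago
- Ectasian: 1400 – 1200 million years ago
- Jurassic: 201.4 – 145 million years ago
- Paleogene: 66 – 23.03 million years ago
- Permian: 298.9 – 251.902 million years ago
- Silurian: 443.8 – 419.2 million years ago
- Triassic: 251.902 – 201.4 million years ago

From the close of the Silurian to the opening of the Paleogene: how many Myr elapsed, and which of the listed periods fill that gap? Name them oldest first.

353.2 million years; Devonian, Carboniferous, Permian, Triassic, Jurassic, Cretaceous

The Silurian closes at 419.2 Ma and the Paleogene opens at 66 Ma, so the interval is 419.2 − 66 = 353.2 Myr.
A period fits inside if it starts at or after 419.2 Ma and ends at or before 66 Ma; oldest first that gives Devonian, Carboniferous, Permian, Triassic, Jurassic, Cretaceous.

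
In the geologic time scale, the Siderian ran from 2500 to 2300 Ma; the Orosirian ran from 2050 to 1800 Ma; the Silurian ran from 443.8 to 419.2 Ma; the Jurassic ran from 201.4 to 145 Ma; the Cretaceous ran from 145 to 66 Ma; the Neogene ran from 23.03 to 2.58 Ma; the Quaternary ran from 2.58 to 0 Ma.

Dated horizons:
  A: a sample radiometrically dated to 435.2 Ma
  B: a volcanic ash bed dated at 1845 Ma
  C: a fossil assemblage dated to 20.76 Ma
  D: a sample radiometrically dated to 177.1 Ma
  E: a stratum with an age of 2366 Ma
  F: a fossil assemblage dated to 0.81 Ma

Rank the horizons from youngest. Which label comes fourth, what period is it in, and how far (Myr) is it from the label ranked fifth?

A, in the Silurian; 1409.8 million years to B

Smaller Ma means younger, so youngest first: F 0.81 < C 20.76 < D 177.1 < A 435.2 < B 1845 < E 2366.
Counting 4 along gives A (435.2 Ma); the excerpt puts that inside the Silurian, 443.8–419.2 Ma.
Next in line is B (1845 Ma), and 1845 − 435.2 = 1409.8 Myr.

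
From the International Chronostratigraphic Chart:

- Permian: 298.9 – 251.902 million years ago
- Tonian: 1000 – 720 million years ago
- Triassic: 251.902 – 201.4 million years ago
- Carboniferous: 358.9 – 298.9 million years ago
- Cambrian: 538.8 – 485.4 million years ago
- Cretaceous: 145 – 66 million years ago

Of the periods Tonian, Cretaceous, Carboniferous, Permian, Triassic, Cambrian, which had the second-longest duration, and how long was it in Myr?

Start − end for each: Tonian 1000 − 720 = 280; Cretaceous 145 − 66 = 79; Carboniferous 358.9 − 298.9 = 60; Permian 298.9 − 251.902 = 46.998; Triassic 251.902 − 201.4 = 50.502; Cambrian 538.8 − 485.4 = 53.4.
Ranking these from longest: Tonian > Cretaceous > Carboniferous > Cambrian > Triassic > Permian.
Position 2 in that ranking is Cretaceous, which lasted 79 Myr.

Cretaceous, 79 million years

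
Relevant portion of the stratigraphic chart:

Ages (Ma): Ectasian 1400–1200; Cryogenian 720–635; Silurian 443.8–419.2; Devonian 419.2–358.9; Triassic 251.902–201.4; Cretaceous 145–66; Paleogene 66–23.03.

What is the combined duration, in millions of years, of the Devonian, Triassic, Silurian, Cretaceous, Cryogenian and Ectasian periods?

499.402 million years

Duration is start − end for each: (419.2 − 358.9) + (251.902 − 201.4) + (443.8 − 419.2) + (145 − 66) + (720 − 635) + (1400 − 1200).
That is 60.3 + 50.502 + 24.6 + 79 + 85 + 200, which totals 499.402 million years.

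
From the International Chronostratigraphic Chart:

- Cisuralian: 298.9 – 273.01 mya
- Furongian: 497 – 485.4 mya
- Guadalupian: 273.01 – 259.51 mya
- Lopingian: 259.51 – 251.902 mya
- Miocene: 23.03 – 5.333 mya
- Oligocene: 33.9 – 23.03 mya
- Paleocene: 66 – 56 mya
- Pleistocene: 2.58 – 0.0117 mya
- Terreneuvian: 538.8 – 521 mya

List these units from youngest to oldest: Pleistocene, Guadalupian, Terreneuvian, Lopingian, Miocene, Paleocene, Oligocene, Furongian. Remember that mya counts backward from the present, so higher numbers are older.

The oldest of these is Terreneuvian (starts 538.8 Ma) and the youngest is Pleistocene (ends 0.0117 Ma).
In between, by decreasing start age: Furongian (497), Guadalupian (273.01), Lopingian (259.51), Paleocene (66), Oligocene (33.9), Miocene (23.03).
Listing youngest first means reversing that sequence.

Pleistocene → Miocene → Oligocene → Paleocene → Lopingian → Guadalupian → Furongian → Terreneuvian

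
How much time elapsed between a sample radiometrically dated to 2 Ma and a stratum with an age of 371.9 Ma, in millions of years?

371.9 − 2 = 369.9 million years.

369.9 million years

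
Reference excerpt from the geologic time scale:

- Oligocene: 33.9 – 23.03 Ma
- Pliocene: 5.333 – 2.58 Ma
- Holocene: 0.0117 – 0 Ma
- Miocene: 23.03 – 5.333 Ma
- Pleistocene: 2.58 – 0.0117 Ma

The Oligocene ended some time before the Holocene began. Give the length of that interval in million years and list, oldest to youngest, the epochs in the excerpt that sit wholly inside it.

End of Oligocene = 23.03 Ma; start of Holocene = 0.0117 Ma.
Gap = 23.03 − 0.0117 = 23.0183 Myr.
Epochs wholly inside 23.03–0.0117 Ma: Miocene (23.03–5.333), Pliocene (5.333–2.58), Pleistocene (2.58–0.0117).

23.0183 million years; Miocene, Pliocene, Pleistocene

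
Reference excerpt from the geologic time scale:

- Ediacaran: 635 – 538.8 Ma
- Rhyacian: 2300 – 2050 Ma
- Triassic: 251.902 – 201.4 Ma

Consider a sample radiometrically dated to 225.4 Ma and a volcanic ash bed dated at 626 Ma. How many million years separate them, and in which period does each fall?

400.6 million years apart; the first in the Triassic, the second in the Ediacaran

Elapsed time: 626 − 225.4 = 400.6 Myr.
225.4 Ma lies within 251.902–201.4 Ma: Triassic.
626 Ma lies within 635–538.8 Ma: Ediacaran.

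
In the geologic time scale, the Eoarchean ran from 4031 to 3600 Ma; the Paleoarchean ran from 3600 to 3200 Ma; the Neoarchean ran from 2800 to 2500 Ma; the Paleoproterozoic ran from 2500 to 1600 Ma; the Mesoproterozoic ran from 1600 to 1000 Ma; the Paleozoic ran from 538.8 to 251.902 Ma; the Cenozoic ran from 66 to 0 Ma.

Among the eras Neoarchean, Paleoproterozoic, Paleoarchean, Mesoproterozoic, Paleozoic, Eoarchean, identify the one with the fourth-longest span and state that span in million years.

Paleoarchean, 400 million years

Durations: Neoarchean 300; Paleoproterozoic 900; Paleoarchean 400; Mesoproterozoic 600; Paleozoic 286.898; Eoarchean 431 Myr.
Sorted longest-first: Paleoproterozoic (900), Mesoproterozoic (600), Eoarchean (431), Paleoarchean (400), Neoarchean (300), Paleozoic (286.898).
The fourth longest is Paleoarchean at 400 Myr.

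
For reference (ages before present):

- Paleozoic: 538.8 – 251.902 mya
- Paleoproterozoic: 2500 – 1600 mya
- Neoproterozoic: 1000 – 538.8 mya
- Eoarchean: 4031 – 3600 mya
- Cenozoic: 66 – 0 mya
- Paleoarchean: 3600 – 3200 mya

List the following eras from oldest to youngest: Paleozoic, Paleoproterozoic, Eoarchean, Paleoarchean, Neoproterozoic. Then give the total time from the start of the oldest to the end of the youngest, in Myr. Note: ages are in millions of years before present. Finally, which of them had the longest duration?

Eoarchean, Paleoarchean, Paleoproterozoic, Neoproterozoic, Paleozoic; total span 3779.098 Myr; longest is Paleoproterozoic

From the excerpt: Paleozoic 538.8–251.902; Paleoproterozoic 2500–1600; Eoarchean 4031–3600; Paleoarchean 3600–3200; Neoproterozoic 1000–538.8 (Ma).
Larger Ma is earlier, so the oldest is Eoarchean and the youngest is Paleozoic; oldest to youngest: Eoarchean, Paleoarchean, Paleoproterozoic, Neoproterozoic, Paleozoic.
Oldest start 4031 minus youngest end 251.902 gives 3779.098 Myr overall.
Individual lengths (start − end): Paleozoic 286.898; Neoproterozoic 461.2; Paleoproterozoic 900; Paleoarchean 400; Eoarchean 431. The largest is Paleoproterozoic at 900 Myr.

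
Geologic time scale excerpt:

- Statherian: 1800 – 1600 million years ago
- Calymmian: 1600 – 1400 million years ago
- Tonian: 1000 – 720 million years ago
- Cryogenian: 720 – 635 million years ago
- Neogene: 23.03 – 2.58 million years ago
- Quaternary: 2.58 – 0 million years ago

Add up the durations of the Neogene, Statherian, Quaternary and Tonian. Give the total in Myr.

Each duration: Neogene = 20.45; Statherian = 200; Quaternary = 2.58; Tonian = 280.
Sum: 20.45 + 200 + 2.58 + 280 = 503.03 Myr.

503.03 million years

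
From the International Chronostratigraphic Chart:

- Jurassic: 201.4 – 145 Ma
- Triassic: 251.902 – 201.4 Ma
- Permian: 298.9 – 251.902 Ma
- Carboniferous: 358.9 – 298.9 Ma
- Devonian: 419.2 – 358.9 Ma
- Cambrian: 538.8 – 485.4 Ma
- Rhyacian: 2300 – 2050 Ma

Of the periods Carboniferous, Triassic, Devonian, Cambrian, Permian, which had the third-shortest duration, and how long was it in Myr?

Cambrian, 53.4 million years

Durations: Carboniferous 60; Triassic 50.502; Devonian 60.3; Cambrian 53.4; Permian 46.998 Myr.
Sorted shortest-first: Permian (46.998), Triassic (50.502), Cambrian (53.4), Carboniferous (60), Devonian (60.3).
The third shortest is Cambrian at 53.4 Myr.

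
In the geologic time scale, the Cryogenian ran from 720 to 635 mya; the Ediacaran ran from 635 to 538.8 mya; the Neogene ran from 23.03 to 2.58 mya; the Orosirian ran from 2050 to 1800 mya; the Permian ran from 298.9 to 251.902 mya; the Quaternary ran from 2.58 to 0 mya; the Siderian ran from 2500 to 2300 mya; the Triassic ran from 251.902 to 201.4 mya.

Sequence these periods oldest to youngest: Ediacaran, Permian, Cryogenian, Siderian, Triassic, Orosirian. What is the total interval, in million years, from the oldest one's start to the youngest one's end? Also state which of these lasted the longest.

Siderian, Orosirian, Cryogenian, Ediacaran, Permian, Triassic; total span 2298.6 Myr; longest is Orosirian

Start ages (Ma): Siderian 2500, Orosirian 2050, Cryogenian 720, Ediacaran 635, Permian 298.9, Triassic 251.902.
Ordered oldest to youngest: Siderian, Orosirian, Cryogenian, Ediacaran, Permian, Triassic.
Span = 2500 − 201.4 = 2298.6 Myr.
Durations: Orosirian 250, Permian 46.998, Ediacaran 96.2, Triassic 50.502, Siderian 200, Cryogenian 85 → longest is Orosirian (250 Myr).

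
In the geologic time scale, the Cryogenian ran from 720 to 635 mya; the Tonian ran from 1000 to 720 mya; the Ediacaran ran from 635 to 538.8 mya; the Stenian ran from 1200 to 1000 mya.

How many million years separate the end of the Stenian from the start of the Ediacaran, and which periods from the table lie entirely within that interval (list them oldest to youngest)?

365 million years; Tonian, Cryogenian

End of Stenian = 1000 Ma; start of Ediacaran = 635 Ma.
Gap = 1000 − 635 = 365 Myr.
Periods wholly inside 1000–635 Ma: Tonian (1000–720), Cryogenian (720–635).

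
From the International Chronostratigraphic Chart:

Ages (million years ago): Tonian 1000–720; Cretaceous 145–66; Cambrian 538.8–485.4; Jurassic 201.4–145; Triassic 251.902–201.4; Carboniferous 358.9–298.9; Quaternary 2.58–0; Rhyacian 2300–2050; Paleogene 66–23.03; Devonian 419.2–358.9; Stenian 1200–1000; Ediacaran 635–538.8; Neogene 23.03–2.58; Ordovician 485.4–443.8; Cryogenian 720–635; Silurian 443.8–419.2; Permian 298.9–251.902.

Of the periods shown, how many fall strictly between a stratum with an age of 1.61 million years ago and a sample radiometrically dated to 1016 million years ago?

The older date is 1016 Ma and the younger is 1.61 Ma.
Periods with start < 1016 and end > 1.61 Ma: Tonian (1000–720), Cryogenian (720–635), Ediacaran (635–538.8), Cambrian (538.8–485.4), Ordovician (485.4–443.8), Silurian (443.8–419.2), Devonian (419.2–358.9), Carboniferous (358.9–298.9), Permian (298.9–251.902), Triassic (251.902–201.4), Jurassic (201.4–145), Cretaceous (145–66), Paleogene (66–23.03), Neogene (23.03–2.58).
That is 14 complete periods.

14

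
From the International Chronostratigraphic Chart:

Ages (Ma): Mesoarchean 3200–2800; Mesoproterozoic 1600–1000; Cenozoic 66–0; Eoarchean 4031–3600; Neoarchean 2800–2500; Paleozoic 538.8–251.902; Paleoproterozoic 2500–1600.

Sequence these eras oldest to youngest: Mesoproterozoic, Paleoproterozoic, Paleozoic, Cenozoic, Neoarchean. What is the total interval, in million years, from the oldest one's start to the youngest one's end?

Neoarchean, Paleoproterozoic, Mesoproterozoic, Paleozoic, Cenozoic; total span 2800 Myr

From the excerpt: Mesoproterozoic 1600–1000; Paleoproterozoic 2500–1600; Paleozoic 538.8–251.902; Cenozoic 66–0; Neoarchean 2800–2500 (Ma).
Larger Ma is earlier, so the oldest is Neoarchean and the youngest is Cenozoic; oldest to youngest: Neoarchean, Paleoproterozoic, Mesoproterozoic, Paleozoic, Cenozoic.
Oldest start 2800 minus youngest end 0 gives 2800 Myr overall.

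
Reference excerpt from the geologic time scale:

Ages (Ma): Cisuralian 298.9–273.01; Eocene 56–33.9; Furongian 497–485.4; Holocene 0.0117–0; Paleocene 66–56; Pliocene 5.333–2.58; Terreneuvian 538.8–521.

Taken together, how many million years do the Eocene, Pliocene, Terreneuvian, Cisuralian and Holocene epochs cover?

Duration is start − end for each: (56 − 33.9) + (5.333 − 2.58) + (538.8 − 521) + (298.9 − 273.01) + (0.0117 − 0).
That is 22.1 + 2.753 + 17.8 + 25.89 + 0.0117, which totals 68.5547 million years.

68.5547 million years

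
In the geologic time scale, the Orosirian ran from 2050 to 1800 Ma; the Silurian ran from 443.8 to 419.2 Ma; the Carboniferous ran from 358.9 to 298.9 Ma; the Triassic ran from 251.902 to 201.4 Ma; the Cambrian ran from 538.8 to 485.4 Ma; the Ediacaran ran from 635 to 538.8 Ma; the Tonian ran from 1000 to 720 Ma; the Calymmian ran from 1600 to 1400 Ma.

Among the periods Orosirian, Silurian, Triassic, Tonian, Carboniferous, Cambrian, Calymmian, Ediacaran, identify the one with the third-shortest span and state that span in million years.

Durations: Orosirian 250; Silurian 24.6; Triassic 50.502; Tonian 280; Carboniferous 60; Cambrian 53.4; Calymmian 200; Ediacaran 96.2 Myr.
Sorted shortest-first: Silurian (24.6), Triassic (50.502), Cambrian (53.4), Carboniferous (60), Ediacaran (96.2), Calymmian (200), Orosirian (250), Tonian (280).
The third shortest is Cambrian at 53.4 Myr.

Cambrian, 53.4 million years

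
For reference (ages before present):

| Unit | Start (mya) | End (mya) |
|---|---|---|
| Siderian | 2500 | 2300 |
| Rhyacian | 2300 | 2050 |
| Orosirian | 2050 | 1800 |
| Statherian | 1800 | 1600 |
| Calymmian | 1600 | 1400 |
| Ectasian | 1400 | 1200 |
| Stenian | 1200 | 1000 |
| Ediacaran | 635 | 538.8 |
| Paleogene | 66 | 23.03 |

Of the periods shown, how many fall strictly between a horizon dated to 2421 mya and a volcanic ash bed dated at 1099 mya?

The older date is 2421 Ma and the younger is 1099 Ma.
Periods with start < 2421 and end > 1099 Ma: Rhyacian (2300–2050), Orosirian (2050–1800), Statherian (1800–1600), Calymmian (1600–1400), Ectasian (1400–1200).
That is 5 complete periods.

5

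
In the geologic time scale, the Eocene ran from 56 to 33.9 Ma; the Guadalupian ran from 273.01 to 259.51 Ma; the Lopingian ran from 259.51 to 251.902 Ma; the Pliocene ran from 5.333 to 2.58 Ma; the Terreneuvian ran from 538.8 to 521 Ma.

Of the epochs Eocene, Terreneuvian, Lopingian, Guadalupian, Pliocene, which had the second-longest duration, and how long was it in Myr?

Terreneuvian, 17.8 million years

Start − end for each: Eocene 56 − 33.9 = 22.1; Terreneuvian 538.8 − 521 = 17.8; Lopingian 259.51 − 251.902 = 7.608; Guadalupian 273.01 − 259.51 = 13.5; Pliocene 5.333 − 2.58 = 2.753.
Ranking these from longest: Eocene > Terreneuvian > Guadalupian > Lopingian > Pliocene.
Position 2 in that ranking is Terreneuvian, which lasted 17.8 Myr.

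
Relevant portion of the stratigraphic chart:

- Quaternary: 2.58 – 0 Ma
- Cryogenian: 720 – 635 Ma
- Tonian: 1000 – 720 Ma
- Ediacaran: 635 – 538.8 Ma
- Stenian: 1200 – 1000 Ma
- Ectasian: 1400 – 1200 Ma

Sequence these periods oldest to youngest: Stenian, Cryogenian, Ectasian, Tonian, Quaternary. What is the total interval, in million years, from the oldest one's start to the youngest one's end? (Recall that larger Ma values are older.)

Ectasian → Stenian → Tonian → Cryogenian → Quaternary; total span 1400 Myr

Start ages (Ma): Ectasian 1400, Stenian 1200, Tonian 1000, Cryogenian 720, Quaternary 2.58.
Ordered oldest to youngest: Ectasian, Stenian, Tonian, Cryogenian, Quaternary.
Span = 1400 − 0 = 1400 Myr.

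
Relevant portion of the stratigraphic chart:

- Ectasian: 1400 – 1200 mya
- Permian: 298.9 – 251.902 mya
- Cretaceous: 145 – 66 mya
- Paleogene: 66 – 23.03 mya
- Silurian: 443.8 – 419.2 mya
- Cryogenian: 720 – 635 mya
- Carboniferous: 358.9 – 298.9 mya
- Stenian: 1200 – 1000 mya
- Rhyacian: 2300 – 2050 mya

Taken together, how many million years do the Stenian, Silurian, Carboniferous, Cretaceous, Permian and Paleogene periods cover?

453.568 million years

Duration is start − end for each: (1200 − 1000) + (443.8 − 419.2) + (358.9 − 298.9) + (145 − 66) + (298.9 − 251.902) + (66 − 23.03).
That is 200 + 24.6 + 60 + 79 + 46.998 + 42.97, which totals 453.568 million years.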